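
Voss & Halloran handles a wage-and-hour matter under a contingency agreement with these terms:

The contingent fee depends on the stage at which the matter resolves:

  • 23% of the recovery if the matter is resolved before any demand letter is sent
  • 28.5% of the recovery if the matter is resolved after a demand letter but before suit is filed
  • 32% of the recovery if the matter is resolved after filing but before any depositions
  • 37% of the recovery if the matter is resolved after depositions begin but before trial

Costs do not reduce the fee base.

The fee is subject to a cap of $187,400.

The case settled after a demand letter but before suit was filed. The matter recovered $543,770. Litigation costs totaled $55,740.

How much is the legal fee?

$154,974.45

Fee base is the gross recovery, $543,770; costs are reimbursed separately.
The matter settled after a demand letter but before suit was filed, so the 28.5% rate applies.
$543,770 × 28.5% = $154,974.45
$154,974.45 is under the $187,400 cap.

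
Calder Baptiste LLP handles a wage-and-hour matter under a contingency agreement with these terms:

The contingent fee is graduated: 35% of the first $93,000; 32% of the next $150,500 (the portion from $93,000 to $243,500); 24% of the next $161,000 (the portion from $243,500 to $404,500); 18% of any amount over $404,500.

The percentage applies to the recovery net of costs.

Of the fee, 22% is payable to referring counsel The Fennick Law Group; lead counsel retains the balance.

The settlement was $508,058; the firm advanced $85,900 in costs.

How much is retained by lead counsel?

Fee base (net of costs): $508,058 − $85,900 = $422,158
First $93,000 at 35% = $32,550.00
Next $150,500 at 32% = $48,160.00
Next $161,000 at 24% = $38,640.00
Remaining $17,658 at 18% = $3,178.44
Fee: $32,550.00 + $48,160.00 + $38,640.00 + $3,178.44 = $122,528.44
Referral share: 22% of $122,528.44 = $26,956.26; lead counsel retains $122,528.44 − $26,956.26 = $95,572.18.

$95,572.18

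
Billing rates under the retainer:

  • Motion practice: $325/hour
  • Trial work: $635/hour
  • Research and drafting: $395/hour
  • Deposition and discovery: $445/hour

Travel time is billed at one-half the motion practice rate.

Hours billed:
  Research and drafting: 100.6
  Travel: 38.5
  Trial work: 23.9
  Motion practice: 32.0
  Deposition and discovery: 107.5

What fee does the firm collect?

Motion practice: 32.0 × $325 = $10,400.00
Trial work: 23.9 × $635 = $15,176.50
Research and drafting: 100.6 × $395 = $39,737.00
Deposition and discovery: 107.5 × $445 = $47,837.50
Subtotal: $10,400.00 + $15,176.50 + $39,737.00 + $47,837.50 = $113,151.00
Travel: 38.5 × ($325 ÷ 2) = 38.5 × $162.50 = $6,256.25
Total: $113,151.00 + $6,256.25 = $119,407.25

$119,407.25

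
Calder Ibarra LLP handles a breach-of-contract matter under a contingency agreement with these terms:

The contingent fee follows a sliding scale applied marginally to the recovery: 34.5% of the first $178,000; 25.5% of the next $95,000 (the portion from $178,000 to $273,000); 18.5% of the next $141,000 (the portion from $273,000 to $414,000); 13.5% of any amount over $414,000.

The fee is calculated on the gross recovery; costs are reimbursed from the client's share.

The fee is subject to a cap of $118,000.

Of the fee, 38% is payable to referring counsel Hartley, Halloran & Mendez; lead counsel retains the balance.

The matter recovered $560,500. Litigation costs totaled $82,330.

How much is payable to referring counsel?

Fee base is the gross recovery, $560,500; costs are reimbursed separately.
First $178,000 at 34.5% = $61,410.00
Next $95,000 at 25.5% = $24,225.00
Next $141,000 at 18.5% = $26,085.00
Remaining $146,500 at 13.5% = $19,777.50
Fee: $61,410.00 + $24,225.00 + $26,085.00 + $19,777.50 = $131,497.50
$131,497.50 exceeds the $118,000 cap, so the fee is capped at $118,000.00.
Referral share: 38% of $118,000.00 = $44,840.00; lead counsel retains $118,000.00 − $44,840.00 = $73,160.00.

$44,840.00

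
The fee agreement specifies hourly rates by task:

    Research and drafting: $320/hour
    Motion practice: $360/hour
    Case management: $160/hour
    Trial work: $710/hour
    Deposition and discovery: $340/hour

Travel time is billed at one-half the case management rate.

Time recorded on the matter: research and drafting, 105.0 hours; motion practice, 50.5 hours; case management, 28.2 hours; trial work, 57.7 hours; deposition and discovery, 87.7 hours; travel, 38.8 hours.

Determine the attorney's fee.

$130,181.00

Research and drafting: 105.0 × $320 = $33,600.00
Motion practice: 50.5 × $360 = $18,180.00
Case management: 28.2 × $160 = $4,512.00
Trial work: 57.7 × $710 = $40,967.00
Deposition and discovery: 87.7 × $340 = $29,818.00
Subtotal: $33,600.00 + $18,180.00 + $4,512.00 + $40,967.00 + $29,818.00 = $127,077.00
Travel: 38.8 × ($160 ÷ 2) = 38.8 × $80.00 = $3,104.00
Total: $127,077.00 + $3,104.00 = $130,181.00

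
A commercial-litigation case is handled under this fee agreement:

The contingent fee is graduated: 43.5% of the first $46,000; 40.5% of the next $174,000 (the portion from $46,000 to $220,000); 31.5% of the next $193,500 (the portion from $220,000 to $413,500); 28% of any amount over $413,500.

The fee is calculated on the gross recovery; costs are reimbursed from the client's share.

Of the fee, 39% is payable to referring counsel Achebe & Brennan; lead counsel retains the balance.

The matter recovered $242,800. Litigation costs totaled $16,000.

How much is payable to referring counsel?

$38,088.18

Fee base is the gross recovery, $242,800; costs are reimbursed separately.
First $46,000 at 43.5% = $20,010.00
Next $174,000 at 40.5% = $70,470.00
Remaining $22,800 at 31.5% = $7,182.00
Fee: $20,010.00 + $70,470.00 + $7,182.00 = $97,662.00
Referral share: 39% of $97,662.00 = $38,088.18; lead counsel retains $97,662.00 − $38,088.18 = $59,573.82.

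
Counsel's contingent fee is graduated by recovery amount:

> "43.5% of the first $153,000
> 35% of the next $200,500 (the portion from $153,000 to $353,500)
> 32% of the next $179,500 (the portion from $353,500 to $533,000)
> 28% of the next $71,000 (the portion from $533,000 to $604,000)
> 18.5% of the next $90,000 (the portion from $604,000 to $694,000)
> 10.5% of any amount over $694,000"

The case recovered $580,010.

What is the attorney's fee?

$207,332.80

First $153,000 at 43.5% = $66,555.00
Next $200,500 at 35% = $70,175.00
Next $179,500 at 32% = $57,440.00
Remaining $47,010 at 28% = $13,162.80
Fee: $66,555.00 + $70,175.00 + $57,440.00 + $13,162.80 = $207,332.80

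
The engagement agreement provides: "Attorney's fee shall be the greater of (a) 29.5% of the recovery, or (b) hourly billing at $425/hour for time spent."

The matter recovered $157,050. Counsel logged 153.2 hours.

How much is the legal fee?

$65,110.00

(a) 29.5% of $157,050 = $46,329.75
(b) 153.2 × $425 = $65,110.00
The greater is (b): $65,110.00.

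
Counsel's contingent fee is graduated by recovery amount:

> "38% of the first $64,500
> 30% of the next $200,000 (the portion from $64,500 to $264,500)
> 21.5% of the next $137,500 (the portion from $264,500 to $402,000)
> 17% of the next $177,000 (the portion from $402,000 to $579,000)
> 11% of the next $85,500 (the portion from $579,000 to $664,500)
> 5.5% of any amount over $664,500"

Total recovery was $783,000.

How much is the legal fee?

First $64,500 at 38% = $24,510.00
Next $200,000 at 30% = $60,000.00
Next $137,500 at 21.5% = $29,562.50
Next $177,000 at 17% = $30,090.00
Next $85,500 at 11% = $9,405.00
Remaining $118,500 at 5.5% = $6,517.50
Fee: $24,510.00 + $60,000.00 + $29,562.50 + $30,090.00 + $9,405.00 + $6,517.50 = $160,085.00

$160,085.00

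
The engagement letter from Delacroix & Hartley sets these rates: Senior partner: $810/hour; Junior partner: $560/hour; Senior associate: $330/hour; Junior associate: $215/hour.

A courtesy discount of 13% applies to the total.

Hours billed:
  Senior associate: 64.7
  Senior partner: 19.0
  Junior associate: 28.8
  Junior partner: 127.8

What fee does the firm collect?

$99,615.87

Senior partner: 19.0 × $810 = $15,390.00
Junior partner: 127.8 × $560 = $71,568.00
Senior associate: 64.7 × $330 = $21,351.00
Junior associate: 28.8 × $215 = $6,192.00
Subtotal: $114,501.00
Less 13% discount: −$14,885.13
Total: $114,501.00 − $14,885.13 = $99,615.87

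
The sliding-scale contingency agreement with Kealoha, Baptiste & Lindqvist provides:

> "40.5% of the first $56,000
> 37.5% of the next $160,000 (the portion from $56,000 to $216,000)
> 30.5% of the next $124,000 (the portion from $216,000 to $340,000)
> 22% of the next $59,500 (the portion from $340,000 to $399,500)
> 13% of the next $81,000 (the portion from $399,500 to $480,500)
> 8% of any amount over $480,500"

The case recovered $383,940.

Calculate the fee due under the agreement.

First $56,000 at 40.5% = $22,680.00
Next $160,000 at 37.5% = $60,000.00
Next $124,000 at 30.5% = $37,820.00
Remaining $43,940 at 22% = $9,666.80
Fee: $22,680.00 + $60,000.00 + $37,820.00 + $9,666.80 = $130,166.80

$130,166.80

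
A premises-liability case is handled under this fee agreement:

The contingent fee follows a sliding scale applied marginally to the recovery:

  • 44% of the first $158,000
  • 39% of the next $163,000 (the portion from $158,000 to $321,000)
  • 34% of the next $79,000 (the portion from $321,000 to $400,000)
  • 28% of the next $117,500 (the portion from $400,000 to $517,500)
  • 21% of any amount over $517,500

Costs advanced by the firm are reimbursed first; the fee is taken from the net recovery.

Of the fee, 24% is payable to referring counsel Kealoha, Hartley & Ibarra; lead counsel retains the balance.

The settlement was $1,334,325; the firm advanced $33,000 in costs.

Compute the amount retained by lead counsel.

Fee base (net of costs): $1,334,325 − $33,000 = $1,301,325
First $158,000 at 44% = $69,520.00
Next $163,000 at 39% = $63,570.00
Next $79,000 at 34% = $26,860.00
Next $117,500 at 28% = $32,900.00
Remaining $783,825 at 21% = $164,603.25
Fee: $69,520.00 + $63,570.00 + $26,860.00 + $32,900.00 + $164,603.25 = $357,453.25
Referral share: 24% of $357,453.25 = $85,788.78; lead counsel retains $357,453.25 − $85,788.78 = $271,664.47.

$271,664.47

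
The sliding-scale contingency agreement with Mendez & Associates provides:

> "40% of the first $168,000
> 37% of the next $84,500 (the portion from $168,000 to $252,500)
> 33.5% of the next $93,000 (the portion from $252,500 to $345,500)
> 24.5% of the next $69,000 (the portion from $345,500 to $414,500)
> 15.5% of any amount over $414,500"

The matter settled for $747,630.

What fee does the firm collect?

First $168,000 at 40% = $67,200.00
Next $84,500 at 37% = $31,265.00
Next $93,000 at 33.5% = $31,155.00
Next $69,000 at 24.5% = $16,905.00
Remaining $333,130 at 15.5% = $51,635.15
Fee: $67,200.00 + $31,265.00 + $31,155.00 + $16,905.00 + $51,635.15 = $198,160.15

$198,160.15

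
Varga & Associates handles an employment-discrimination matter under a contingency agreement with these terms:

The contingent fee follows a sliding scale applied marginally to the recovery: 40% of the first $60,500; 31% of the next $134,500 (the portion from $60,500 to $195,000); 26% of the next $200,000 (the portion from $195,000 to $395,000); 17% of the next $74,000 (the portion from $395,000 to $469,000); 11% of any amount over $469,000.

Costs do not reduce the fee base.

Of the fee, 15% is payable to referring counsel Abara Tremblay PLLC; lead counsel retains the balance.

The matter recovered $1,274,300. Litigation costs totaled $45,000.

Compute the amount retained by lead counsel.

Fee base is the gross recovery, $1,274,300; costs are reimbursed separately.
First $60,500 at 40% = $24,200.00
Next $134,500 at 31% = $41,695.00
Next $200,000 at 26% = $52,000.00
Next $74,000 at 17% = $12,580.00
Remaining $805,300 at 11% = $88,583.00
Fee: $24,200.00 + $41,695.00 + $52,000.00 + $12,580.00 + $88,583.00 = $219,058.00
Referral share: 15% of $219,058.00 = $32,858.70; lead counsel retains $219,058.00 − $32,858.70 = $186,199.30.

$186,199.30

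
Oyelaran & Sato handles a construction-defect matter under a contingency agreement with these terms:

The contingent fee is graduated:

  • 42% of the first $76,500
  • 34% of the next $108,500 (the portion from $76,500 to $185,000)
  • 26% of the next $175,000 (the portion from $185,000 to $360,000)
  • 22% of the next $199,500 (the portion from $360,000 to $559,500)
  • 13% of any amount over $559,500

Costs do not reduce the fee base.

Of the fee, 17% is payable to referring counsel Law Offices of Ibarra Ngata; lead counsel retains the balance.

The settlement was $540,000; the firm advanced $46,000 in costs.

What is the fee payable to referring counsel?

$26,200.40

Fee base is the gross recovery, $540,000; costs are reimbursed separately.
First $76,500 at 42% = $32,130.00
Next $108,500 at 34% = $36,890.00
Next $175,000 at 26% = $45,500.00
Remaining $180,000 at 22% = $39,600.00
Fee: $32,130.00 + $36,890.00 + $45,500.00 + $39,600.00 = $154,120.00
Referral share: 17% of $154,120.00 = $26,200.40; lead counsel retains $154,120.00 − $26,200.40 = $127,919.60.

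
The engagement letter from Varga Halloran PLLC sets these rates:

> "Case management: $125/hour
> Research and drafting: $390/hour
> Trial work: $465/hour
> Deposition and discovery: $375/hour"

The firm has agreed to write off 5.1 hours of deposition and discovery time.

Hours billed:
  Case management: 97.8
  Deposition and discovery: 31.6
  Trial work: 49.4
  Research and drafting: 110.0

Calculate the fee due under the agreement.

$88,033.50

Case management: 97.8 × $125 = $12,225.00
Research and drafting: 110.0 × $390 = $42,900.00
Trial work: 49.4 × $465 = $22,971.00
Deposition and discovery: 31.6 × $375 = $11,850.00
Subtotal: $89,946.00
Write-off: 5.1 × $375 = $1,912.50
Total: $89,946.00 − $1,912.50 = $88,033.50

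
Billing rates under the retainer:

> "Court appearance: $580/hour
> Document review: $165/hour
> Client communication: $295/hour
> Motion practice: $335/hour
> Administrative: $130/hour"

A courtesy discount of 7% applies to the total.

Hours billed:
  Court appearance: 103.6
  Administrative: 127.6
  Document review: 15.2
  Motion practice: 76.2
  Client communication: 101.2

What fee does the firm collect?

$125,145.45

Court appearance: 103.6 × $580 = $60,088.00
Document review: 15.2 × $165 = $2,508.00
Client communication: 101.2 × $295 = $29,854.00
Motion practice: 76.2 × $335 = $25,527.00
Administrative: 127.6 × $130 = $16,588.00
Subtotal: $134,565.00
Less 7% discount: −$9,419.55
Total: $134,565.00 − $9,419.55 = $125,145.45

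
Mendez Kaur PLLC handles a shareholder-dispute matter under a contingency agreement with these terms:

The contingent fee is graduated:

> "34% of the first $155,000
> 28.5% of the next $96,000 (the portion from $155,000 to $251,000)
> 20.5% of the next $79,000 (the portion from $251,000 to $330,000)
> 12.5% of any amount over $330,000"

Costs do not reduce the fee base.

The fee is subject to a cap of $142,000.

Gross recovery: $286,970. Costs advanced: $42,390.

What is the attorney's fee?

Fee base is the gross recovery, $286,970; costs are reimbursed separately.
First $155,000 at 34% = $52,700.00
Next $96,000 at 28.5% = $27,360.00
Remaining $35,970 at 20.5% = $7,373.85
Fee: $52,700.00 + $27,360.00 + $7,373.85 = $87,433.85
$87,433.85 is under the $142,000 cap.

$87,433.85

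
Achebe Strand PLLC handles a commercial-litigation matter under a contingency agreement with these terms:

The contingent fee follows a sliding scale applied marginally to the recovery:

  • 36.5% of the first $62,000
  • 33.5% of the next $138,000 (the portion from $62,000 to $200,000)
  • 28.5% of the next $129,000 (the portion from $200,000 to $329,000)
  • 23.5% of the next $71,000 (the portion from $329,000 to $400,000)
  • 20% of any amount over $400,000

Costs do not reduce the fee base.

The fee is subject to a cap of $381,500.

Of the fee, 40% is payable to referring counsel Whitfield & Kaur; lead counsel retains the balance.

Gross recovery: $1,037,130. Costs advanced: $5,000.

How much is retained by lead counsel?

Fee base is the gross recovery, $1,037,130; costs are reimbursed separately.
First $62,000 at 36.5% = $22,630.00
Next $138,000 at 33.5% = $46,230.00
Next $129,000 at 28.5% = $36,765.00
Next $71,000 at 23.5% = $16,685.00
Remaining $637,130 at 20% = $127,426.00
Fee: $22,630.00 + $46,230.00 + $36,765.00 + $16,685.00 + $127,426.00 = $249,736.00
$249,736.00 is under the $381,500 cap.
Referral share: 40% of $249,736.00 = $99,894.40; lead counsel retains $249,736.00 − $99,894.40 = $149,841.60.

$149,841.60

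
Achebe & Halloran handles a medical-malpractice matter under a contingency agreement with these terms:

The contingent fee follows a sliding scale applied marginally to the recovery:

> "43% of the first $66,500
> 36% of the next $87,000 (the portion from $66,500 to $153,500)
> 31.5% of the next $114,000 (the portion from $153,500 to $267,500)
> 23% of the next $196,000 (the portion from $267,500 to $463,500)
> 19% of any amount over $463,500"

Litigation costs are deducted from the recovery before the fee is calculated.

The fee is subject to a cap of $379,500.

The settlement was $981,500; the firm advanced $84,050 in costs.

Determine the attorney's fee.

Fee base (net of costs): $981,500 − $84,050 = $897,450
First $66,500 at 43% = $28,595.00
Next $87,000 at 36% = $31,320.00
Next $114,000 at 31.5% = $35,910.00
Next $196,000 at 23% = $45,080.00
Remaining $433,950 at 19% = $82,450.50
Fee: $28,595.00 + $31,320.00 + $35,910.00 + $45,080.00 + $82,450.50 = $223,355.50
$223,355.50 is under the $379,500 cap.

$223,355.50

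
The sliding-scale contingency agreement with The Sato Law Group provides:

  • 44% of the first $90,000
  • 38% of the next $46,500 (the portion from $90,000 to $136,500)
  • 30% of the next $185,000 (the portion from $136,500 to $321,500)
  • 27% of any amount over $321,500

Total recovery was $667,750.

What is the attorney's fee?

$206,257.50

First $90,000 at 44% = $39,600.00
Next $46,500 at 38% = $17,670.00
Next $185,000 at 30% = $55,500.00
Remaining $346,250 at 27% = $93,487.50
Fee: $39,600.00 + $17,670.00 + $55,500.00 + $93,487.50 = $206,257.50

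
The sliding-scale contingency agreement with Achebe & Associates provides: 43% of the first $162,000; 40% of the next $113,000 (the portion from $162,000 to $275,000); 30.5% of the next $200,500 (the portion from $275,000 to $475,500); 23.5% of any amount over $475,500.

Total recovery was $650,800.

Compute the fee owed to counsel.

First $162,000 at 43% = $69,660.00
Next $113,000 at 40% = $45,200.00
Next $200,500 at 30.5% = $61,152.50
Remaining $175,300 at 23.5% = $41,195.50
Fee: $69,660.00 + $45,200.00 + $61,152.50 + $41,195.50 = $217,208.00

$217,208.00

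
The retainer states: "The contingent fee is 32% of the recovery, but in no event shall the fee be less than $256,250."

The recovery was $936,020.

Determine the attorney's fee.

32% of $936,020 = $299,526.40
That exceeds the $256,250 minimum.

$299,526.40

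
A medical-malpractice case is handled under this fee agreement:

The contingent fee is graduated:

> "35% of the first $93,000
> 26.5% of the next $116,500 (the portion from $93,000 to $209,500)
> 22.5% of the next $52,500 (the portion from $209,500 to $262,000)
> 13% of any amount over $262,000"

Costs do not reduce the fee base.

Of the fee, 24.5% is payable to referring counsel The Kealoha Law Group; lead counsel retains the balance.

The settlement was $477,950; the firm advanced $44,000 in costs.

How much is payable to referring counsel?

$25,310.58

Fee base is the gross recovery, $477,950; costs are reimbursed separately.
First $93,000 at 35% = $32,550.00
Next $116,500 at 26.5% = $30,872.50
Next $52,500 at 22.5% = $11,812.50
Remaining $215,950 at 13% = $28,073.50
Fee: $32,550.00 + $30,872.50 + $11,812.50 + $28,073.50 = $103,308.50
Referral share: 24.5% of $103,308.50 = $25,310.58; lead counsel retains $103,308.50 − $25,310.58 = $77,997.92.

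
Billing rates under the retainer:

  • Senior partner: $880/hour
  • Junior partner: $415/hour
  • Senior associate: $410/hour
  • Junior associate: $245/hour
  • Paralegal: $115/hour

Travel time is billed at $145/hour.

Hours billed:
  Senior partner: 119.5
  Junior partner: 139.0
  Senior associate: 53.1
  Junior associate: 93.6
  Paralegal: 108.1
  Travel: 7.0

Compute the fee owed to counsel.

Senior partner: 119.5 × $880 = $105,160.00
Junior partner: 139.0 × $415 = $57,685.00
Senior associate: 53.1 × $410 = $21,771.00
Junior associate: 93.6 × $245 = $22,932.00
Paralegal: 108.1 × $115 = $12,431.50
Subtotal: $105,160.00 + $57,685.00 + $21,771.00 + $22,932.00 + $12,431.50 = $219,979.50
Travel: 7.0 × $145 = $1,015.00
Total: $219,979.50 + $1,015.00 = $220,994.50

$220,994.50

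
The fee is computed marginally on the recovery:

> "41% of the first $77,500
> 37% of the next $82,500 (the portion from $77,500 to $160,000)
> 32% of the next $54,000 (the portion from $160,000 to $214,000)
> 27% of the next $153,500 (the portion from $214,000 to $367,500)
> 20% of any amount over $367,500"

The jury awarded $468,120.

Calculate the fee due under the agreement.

First $77,500 at 41% = $31,775.00
Next $82,500 at 37% = $30,525.00
Next $54,000 at 32% = $17,280.00
Next $153,500 at 27% = $41,445.00
Remaining $100,620 at 20% = $20,124.00
Fee: $31,775.00 + $30,525.00 + $17,280.00 + $41,445.00 + $20,124.00 = $141,149.00

$141,149.00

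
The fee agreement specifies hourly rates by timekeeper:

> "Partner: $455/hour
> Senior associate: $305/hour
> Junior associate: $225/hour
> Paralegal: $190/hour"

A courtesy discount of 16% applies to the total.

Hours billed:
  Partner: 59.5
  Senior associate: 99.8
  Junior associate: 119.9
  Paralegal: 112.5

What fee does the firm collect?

Partner: 59.5 × $455 = $27,072.50
Senior associate: 99.8 × $305 = $30,439.00
Junior associate: 119.9 × $225 = $26,977.50
Paralegal: 112.5 × $190 = $21,375.00
Subtotal: $105,864.00
Less 16% discount: −$16,938.24
Total: $105,864.00 − $16,938.24 = $88,925.76

$88,925.76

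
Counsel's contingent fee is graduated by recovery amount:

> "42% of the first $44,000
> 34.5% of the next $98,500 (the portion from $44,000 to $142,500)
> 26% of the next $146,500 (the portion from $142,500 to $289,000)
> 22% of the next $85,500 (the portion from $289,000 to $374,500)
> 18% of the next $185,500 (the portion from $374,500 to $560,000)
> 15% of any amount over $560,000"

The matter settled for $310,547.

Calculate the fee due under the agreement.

First $44,000 at 42% = $18,480.00
Next $98,500 at 34.5% = $33,982.50
Next $146,500 at 26% = $38,090.00
Remaining $21,547 at 22% = $4,740.34
Fee: $18,480.00 + $33,982.50 + $38,090.00 + $4,740.34 = $95,292.84

$95,292.84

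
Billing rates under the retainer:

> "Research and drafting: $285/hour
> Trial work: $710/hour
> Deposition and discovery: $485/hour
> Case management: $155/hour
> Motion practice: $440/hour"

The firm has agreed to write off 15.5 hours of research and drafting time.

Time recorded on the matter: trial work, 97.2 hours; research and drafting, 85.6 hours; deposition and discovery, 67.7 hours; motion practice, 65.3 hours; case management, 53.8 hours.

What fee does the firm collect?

Research and drafting: 85.6 × $285 = $24,396.00
Trial work: 97.2 × $710 = $69,012.00
Deposition and discovery: 67.7 × $485 = $32,834.50
Case management: 53.8 × $155 = $8,339.00
Motion practice: 65.3 × $440 = $28,732.00
Subtotal: $163,313.50
Write-off: 15.5 × $285 = $4,417.50
Total: $163,313.50 − $4,417.50 = $158,896.00

$158,896.00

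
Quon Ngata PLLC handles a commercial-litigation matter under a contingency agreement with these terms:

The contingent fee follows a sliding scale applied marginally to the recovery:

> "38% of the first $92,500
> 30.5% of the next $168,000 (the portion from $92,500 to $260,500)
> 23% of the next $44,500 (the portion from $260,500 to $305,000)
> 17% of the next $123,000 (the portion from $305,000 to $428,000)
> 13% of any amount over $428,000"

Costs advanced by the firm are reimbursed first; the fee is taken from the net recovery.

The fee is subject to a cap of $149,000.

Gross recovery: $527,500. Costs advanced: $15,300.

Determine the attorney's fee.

Fee base (net of costs): $527,500 − $15,300 = $512,200
First $92,500 at 38% = $35,150.00
Next $168,000 at 30.5% = $51,240.00
Next $44,500 at 23% = $10,235.00
Next $123,000 at 17% = $20,910.00
Remaining $84,200 at 13% = $10,946.00
Fee: $35,150.00 + $51,240.00 + $10,235.00 + $20,910.00 + $10,946.00 = $128,481.00
$128,481.00 is under the $149,000 cap.

$128,481.00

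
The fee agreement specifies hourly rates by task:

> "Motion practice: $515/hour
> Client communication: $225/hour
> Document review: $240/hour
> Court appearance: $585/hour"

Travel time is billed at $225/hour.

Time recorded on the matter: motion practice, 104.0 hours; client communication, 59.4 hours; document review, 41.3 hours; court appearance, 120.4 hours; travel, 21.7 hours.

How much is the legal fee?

$152,153.50

Motion practice: 104.0 × $515 = $53,560.00
Client communication: 59.4 × $225 = $13,365.00
Document review: 41.3 × $240 = $9,912.00
Court appearance: 120.4 × $585 = $70,434.00
Subtotal: $53,560.00 + $13,365.00 + $9,912.00 + $70,434.00 = $147,271.00
Travel: 21.7 × $225 = $4,882.50
Total: $147,271.00 + $4,882.50 = $152,153.50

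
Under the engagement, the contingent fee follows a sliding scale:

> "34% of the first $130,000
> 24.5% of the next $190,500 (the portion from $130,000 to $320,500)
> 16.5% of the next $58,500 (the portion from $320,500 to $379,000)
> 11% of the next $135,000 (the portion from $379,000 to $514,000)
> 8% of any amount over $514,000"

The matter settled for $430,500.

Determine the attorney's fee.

First $130,000 at 34% = $44,200.00
Next $190,500 at 24.5% = $46,672.50
Next $58,500 at 16.5% = $9,652.50
Remaining $51,500 at 11% = $5,665.00
Fee: $44,200.00 + $46,672.50 + $9,652.50 + $5,665.00 = $106,190.00

$106,190.00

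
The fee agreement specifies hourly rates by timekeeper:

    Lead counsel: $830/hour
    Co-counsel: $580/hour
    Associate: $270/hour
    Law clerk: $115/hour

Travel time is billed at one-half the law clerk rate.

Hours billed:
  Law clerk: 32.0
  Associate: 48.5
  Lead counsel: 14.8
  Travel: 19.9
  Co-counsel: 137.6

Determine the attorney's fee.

$110,011.25

Lead counsel: 14.8 × $830 = $12,284.00
Co-counsel: 137.6 × $580 = $79,808.00
Associate: 48.5 × $270 = $13,095.00
Law clerk: 32.0 × $115 = $3,680.00
Subtotal: $12,284.00 + $79,808.00 + $13,095.00 + $3,680.00 = $108,867.00
Travel: 19.9 × ($115 ÷ 2) = 19.9 × $57.50 = $1,144.25
Total: $108,867.00 + $1,144.25 = $110,011.25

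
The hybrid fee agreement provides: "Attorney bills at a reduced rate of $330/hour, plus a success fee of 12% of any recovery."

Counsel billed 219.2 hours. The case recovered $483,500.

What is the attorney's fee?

$130,356.00

Hourly: 219.2 × $330 = $72,336.00
Success fee: 12% of $483,500 = $58,020.00
Total: $72,336.00 + $58,020.00 = $130,356.00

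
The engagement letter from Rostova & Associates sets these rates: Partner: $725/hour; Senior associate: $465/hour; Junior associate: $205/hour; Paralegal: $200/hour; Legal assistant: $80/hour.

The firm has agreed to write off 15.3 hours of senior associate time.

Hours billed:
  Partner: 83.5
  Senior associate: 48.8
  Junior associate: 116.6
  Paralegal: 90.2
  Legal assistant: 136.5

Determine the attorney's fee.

$128,978.00

Partner: 83.5 × $725 = $60,537.50
Senior associate: 48.8 × $465 = $22,692.00
Junior associate: 116.6 × $205 = $23,903.00
Paralegal: 90.2 × $200 = $18,040.00
Legal assistant: 136.5 × $80 = $10,920.00
Subtotal: $136,092.50
Write-off: 15.3 × $465 = $7,114.50
Total: $136,092.50 − $7,114.50 = $128,978.00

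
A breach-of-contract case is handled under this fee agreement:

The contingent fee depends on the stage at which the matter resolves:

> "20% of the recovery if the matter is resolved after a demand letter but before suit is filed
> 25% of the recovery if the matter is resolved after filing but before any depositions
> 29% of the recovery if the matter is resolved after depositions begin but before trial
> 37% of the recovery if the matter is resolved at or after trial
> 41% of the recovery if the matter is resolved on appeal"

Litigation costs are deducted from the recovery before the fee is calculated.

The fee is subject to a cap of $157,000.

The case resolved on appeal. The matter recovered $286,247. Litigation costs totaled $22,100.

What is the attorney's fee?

$108,300.27

Fee base (net of costs): $286,247 − $22,100 = $264,147
The matter resolved on appeal, so the 41% rate applies.
$264,147 × 41% = $108,300.27
$108,300.27 is under the $157,000 cap.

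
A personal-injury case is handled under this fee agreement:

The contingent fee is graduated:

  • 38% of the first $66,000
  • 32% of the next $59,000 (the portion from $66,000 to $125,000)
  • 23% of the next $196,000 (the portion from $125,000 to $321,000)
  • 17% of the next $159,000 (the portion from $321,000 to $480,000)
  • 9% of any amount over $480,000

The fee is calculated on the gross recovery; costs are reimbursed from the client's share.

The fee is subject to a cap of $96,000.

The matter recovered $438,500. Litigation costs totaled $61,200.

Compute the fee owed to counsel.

$96,000.00

Fee base is the gross recovery, $438,500; costs are reimbursed separately.
First $66,000 at 38% = $25,080.00
Next $59,000 at 32% = $18,880.00
Next $196,000 at 23% = $45,080.00
Remaining $117,500 at 17% = $19,975.00
Fee: $25,080.00 + $18,880.00 + $45,080.00 + $19,975.00 = $109,015.00
$109,015.00 exceeds the $96,000 cap, so the fee is capped at $96,000.00.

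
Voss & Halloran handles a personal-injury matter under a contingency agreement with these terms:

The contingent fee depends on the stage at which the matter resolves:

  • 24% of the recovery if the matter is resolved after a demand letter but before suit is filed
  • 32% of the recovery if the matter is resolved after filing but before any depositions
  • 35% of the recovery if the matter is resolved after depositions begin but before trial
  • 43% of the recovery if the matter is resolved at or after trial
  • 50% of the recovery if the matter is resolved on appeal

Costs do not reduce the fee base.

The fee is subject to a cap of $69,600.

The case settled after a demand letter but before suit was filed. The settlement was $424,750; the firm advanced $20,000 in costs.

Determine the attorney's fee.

Fee base is the gross recovery, $424,750; costs are reimbursed separately.
The matter settled after a demand letter but before suit was filed, so the 24% rate applies.
$424,750 × 24% = $101,940.00
$101,940.00 exceeds the $69,600 cap, so the fee is capped at $69,600.00.

$69,600.00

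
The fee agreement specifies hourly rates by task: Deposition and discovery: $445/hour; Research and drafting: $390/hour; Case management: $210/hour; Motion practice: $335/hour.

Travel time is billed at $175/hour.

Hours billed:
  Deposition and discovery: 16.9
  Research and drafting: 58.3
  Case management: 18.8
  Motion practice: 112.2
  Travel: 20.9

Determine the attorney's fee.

Deposition and discovery: 16.9 × $445 = $7,520.50
Research and drafting: 58.3 × $390 = $22,737.00
Case management: 18.8 × $210 = $3,948.00
Motion practice: 112.2 × $335 = $37,587.00
Subtotal: $7,520.50 + $22,737.00 + $3,948.00 + $37,587.00 = $71,792.50
Travel: 20.9 × $175 = $3,657.50
Total: $71,792.50 + $3,657.50 = $75,450.00

$75,450.00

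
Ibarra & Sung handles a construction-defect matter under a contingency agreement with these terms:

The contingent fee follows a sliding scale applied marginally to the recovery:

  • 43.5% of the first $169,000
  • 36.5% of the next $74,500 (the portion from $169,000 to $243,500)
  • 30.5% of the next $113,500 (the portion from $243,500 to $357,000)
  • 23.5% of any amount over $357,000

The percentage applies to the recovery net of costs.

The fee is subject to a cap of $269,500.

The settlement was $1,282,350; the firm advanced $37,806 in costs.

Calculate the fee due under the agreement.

$269,500.00

Fee base (net of costs): $1,282,350 − $37,806 = $1,244,544
First $169,000 at 43.5% = $73,515.00
Next $74,500 at 36.5% = $27,192.50
Next $113,500 at 30.5% = $34,617.50
Remaining $887,544 at 23.5% = $208,572.84
Fee: $73,515.00 + $27,192.50 + $34,617.50 + $208,572.84 = $343,897.84
$343,897.84 exceeds the $269,500 cap, so the fee is capped at $269,500.00.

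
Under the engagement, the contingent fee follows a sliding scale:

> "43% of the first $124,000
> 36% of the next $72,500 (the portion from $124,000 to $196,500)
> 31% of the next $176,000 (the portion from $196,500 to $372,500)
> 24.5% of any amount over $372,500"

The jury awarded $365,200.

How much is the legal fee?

First $124,000 at 43% = $53,320.00
Next $72,500 at 36% = $26,100.00
Remaining $168,700 at 31% = $52,297.00
Fee: $53,320.00 + $26,100.00 + $52,297.00 = $131,717.00

$131,717.00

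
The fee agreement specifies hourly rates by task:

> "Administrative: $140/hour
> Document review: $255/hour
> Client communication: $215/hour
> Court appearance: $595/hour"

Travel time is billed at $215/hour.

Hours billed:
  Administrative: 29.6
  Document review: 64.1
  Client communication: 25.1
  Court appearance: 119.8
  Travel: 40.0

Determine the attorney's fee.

$105,767.00

Administrative: 29.6 × $140 = $4,144.00
Document review: 64.1 × $255 = $16,345.50
Client communication: 25.1 × $215 = $5,396.50
Court appearance: 119.8 × $595 = $71,281.00
Subtotal: $4,144.00 + $16,345.50 + $5,396.50 + $71,281.00 = $97,167.00
Travel: 40.0 × $215 = $8,600.00
Total: $97,167.00 + $8,600.00 = $105,767.00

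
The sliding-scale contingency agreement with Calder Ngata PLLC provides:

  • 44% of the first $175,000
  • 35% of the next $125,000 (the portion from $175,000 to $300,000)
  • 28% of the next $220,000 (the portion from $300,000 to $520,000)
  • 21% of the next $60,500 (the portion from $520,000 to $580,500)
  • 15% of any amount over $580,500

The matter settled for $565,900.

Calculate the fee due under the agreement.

$191,989.00

First $175,000 at 44% = $77,000.00
Next $125,000 at 35% = $43,750.00
Next $220,000 at 28% = $61,600.00
Remaining $45,900 at 21% = $9,639.00
Fee: $77,000.00 + $43,750.00 + $61,600.00 + $9,639.00 = $191,989.00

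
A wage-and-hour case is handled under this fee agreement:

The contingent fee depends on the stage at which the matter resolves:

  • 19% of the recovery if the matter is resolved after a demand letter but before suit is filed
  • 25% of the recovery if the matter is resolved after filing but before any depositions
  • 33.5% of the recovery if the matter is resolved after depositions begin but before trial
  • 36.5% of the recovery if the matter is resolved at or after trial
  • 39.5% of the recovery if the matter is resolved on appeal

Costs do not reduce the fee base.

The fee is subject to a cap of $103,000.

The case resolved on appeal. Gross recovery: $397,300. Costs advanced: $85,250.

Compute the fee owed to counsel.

Fee base is the gross recovery, $397,300; costs are reimbursed separately.
The matter resolved on appeal, so the 39.5% rate applies.
$397,300 × 39.5% = $156,933.50
$156,933.50 exceeds the $103,000 cap, so the fee is capped at $103,000.00.

$103,000.00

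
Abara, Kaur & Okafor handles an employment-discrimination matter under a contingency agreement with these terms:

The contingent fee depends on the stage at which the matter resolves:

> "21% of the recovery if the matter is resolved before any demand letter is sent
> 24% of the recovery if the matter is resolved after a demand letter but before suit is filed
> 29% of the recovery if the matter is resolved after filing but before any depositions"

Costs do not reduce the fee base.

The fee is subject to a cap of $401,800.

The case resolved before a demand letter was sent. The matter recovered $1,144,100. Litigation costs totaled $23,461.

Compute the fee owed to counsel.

$240,261.00

Fee base is the gross recovery, $1,144,100; costs are reimbursed separately.
The matter resolved before a demand letter was sent, so the 21% rate applies.
$1,144,100 × 21% = $240,261.00
$240,261.00 is under the $401,800 cap.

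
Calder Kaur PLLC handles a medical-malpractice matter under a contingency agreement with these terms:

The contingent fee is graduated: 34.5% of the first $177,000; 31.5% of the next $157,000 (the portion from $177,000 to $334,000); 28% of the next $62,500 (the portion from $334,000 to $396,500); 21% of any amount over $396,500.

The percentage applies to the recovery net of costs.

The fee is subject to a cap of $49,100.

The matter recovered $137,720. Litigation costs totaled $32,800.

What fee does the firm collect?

$36,197.40

Fee base (net of costs): $137,720 − $32,800 = $104,920
First $104,920 at 34.5% = $36,197.40
$36,197.40 is under the $49,100 cap.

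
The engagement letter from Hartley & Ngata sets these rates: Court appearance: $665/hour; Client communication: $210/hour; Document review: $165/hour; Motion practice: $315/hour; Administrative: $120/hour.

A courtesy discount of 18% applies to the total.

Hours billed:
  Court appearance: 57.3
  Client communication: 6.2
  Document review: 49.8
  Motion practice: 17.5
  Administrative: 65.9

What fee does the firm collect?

Court appearance: 57.3 × $665 = $38,104.50
Client communication: 6.2 × $210 = $1,302.00
Document review: 49.8 × $165 = $8,217.00
Motion practice: 17.5 × $315 = $5,512.50
Administrative: 65.9 × $120 = $7,908.00
Subtotal: $61,044.00
Less 18% discount: −$10,987.92
Total: $61,044.00 − $10,987.92 = $50,056.08

$50,056.08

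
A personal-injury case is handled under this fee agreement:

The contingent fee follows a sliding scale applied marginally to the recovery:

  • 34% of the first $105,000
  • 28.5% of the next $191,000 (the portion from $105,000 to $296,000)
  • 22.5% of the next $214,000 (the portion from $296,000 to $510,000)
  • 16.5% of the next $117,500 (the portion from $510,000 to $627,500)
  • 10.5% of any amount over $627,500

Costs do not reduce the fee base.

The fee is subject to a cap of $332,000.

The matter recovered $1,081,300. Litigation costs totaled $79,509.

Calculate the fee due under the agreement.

Fee base is the gross recovery, $1,081,300; costs are reimbursed separately.
First $105,000 at 34% = $35,700.00
Next $191,000 at 28.5% = $54,435.00
Next $214,000 at 22.5% = $48,150.00
Next $117,500 at 16.5% = $19,387.50
Remaining $453,800 at 10.5% = $47,649.00
Fee: $35,700.00 + $54,435.00 + $48,150.00 + $19,387.50 + $47,649.00 = $205,321.50
$205,321.50 is under the $332,000 cap.

$205,321.50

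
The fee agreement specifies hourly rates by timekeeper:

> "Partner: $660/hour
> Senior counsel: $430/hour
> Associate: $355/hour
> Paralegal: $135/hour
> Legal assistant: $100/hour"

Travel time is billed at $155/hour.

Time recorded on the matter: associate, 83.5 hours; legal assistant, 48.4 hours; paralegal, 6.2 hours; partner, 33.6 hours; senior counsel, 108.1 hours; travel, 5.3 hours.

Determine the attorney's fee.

$104,800.00

Partner: 33.6 × $660 = $22,176.00
Senior counsel: 108.1 × $430 = $46,483.00
Associate: 83.5 × $355 = $29,642.50
Paralegal: 6.2 × $135 = $837.00
Legal assistant: 48.4 × $100 = $4,840.00
Subtotal: $22,176.00 + $46,483.00 + $29,642.50 + $837.00 + $4,840.00 = $103,978.50
Travel: 5.3 × $155 = $821.50
Total: $103,978.50 + $821.50 = $104,800.00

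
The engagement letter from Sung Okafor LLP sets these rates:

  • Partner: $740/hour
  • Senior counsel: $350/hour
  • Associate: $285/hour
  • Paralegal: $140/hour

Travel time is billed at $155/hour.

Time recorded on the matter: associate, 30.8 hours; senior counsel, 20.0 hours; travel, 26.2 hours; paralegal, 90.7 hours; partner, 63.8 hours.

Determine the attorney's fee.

$79,749.00

Partner: 63.8 × $740 = $47,212.00
Senior counsel: 20.0 × $350 = $7,000.00
Associate: 30.8 × $285 = $8,778.00
Paralegal: 90.7 × $140 = $12,698.00
Subtotal: $47,212.00 + $7,000.00 + $8,778.00 + $12,698.00 = $75,688.00
Travel: 26.2 × $155 = $4,061.00
Total: $75,688.00 + $4,061.00 = $79,749.00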